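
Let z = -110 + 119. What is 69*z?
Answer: 621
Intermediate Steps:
z = 9
69*z = 69*9 = 621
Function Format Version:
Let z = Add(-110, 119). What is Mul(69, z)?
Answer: 621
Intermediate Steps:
z = 9
Mul(69, z) = Mul(69, 9) = 621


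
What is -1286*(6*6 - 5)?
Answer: -39866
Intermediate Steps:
-1286*(6*6 - 5) = -1286*(36 - 5) = -1286*31 = -39866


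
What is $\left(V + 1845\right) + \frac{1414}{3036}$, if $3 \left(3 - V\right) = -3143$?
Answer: $\frac{1465443}{506} \approx 2896.1$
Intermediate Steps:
$V = \frac{3152}{3}$ ($V = 3 - - \frac{3143}{3} = 3 + \frac{3143}{3} = \frac{3152}{3} \approx 1050.7$)
$\left(V + 1845\right) + \frac{1414}{3036} = \left(\frac{3152}{3} + 1845\right) + \frac{1414}{3036} = \frac{8687}{3} + 1414 \cdot \frac{1}{3036} = \frac{8687}{3} + \frac{707}{1518} = \frac{1465443}{506}$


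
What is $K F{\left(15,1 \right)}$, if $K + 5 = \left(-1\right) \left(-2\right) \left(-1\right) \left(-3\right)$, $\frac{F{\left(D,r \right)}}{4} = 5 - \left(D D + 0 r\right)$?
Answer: $-880$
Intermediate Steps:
$F{\left(D,r \right)} = 20 - 4 D^{2}$ ($F{\left(D,r \right)} = 4 \left(5 - \left(D D + 0 r\right)\right) = 4 \left(5 - \left(D^{2} + 0\right)\right) = 4 \left(5 - D^{2}\right) = 20 - 4 D^{2}$)
$K = 1$ ($K = -5 + \left(-1\right) \left(-2\right) \left(-1\right) \left(-3\right) = -5 + 2 \left(-1\right) \left(-3\right) = -5 - -6 = -5 + 6 = 1$)
$K F{\left(15,1 \right)} = 1 \left(20 - 4 \cdot 15^{2}\right) = 1 \left(20 - 900\right) = 1 \left(-880\right) = -880$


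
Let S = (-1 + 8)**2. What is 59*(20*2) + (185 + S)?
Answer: 2594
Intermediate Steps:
S = 49 (S = 7**2 = 49)
59*(20*2) + (185 + S) = 59*(20*2) + (185 + 49) = 59*40 + 234 = 2360 + 234 = 2594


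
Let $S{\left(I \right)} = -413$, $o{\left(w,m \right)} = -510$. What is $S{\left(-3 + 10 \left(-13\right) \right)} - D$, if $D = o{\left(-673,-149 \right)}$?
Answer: $97$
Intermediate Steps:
$D = -510$
$S{\left(-3 + 10 \left(-13\right) \right)} - D = -413 - -510 = -413 + 510 = 97$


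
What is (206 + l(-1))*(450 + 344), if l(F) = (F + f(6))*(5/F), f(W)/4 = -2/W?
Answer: 518482/3 ≈ 1.7283e+5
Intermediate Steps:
f(W) = -8/W (f(W) = 4*(-2/W) = -8/W)
l(F) = 5*(-4/3 + F)/F (l(F) = (F - 8/6)*(5/F) = (F - 8*⅙)*(5/F) = (F - 4/3)*(5/F) = (-4/3 + F)*(5/F) = 5*(-4/3 + F)/F)
(206 + l(-1))*(450 + 344) = (206 + (5 - 20/3/(-1)))*(450 + 344) = (206 + (5 - 20/3*(-1)))*794 = (206 + (5 + 20/3))*794 = (206 + 35/3)*794 = (653/3)*794 = 518482/3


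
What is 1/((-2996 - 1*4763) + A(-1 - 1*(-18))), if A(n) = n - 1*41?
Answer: -1/7783 ≈ -0.00012849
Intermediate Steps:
A(n) = -41 + n (A(n) = n - 41 = -41 + n)
1/((-2996 - 1*4763) + A(-1 - 1*(-18))) = 1/((-2996 - 1*4763) + (-41 + (-1 - 1*(-18)))) = 1/((-2996 - 4763) + (-41 + (-1 + 18))) = 1/(-7759 + (-41 + 17)) = 1/(-7759 - 24) = 1/(-7783) = -1/7783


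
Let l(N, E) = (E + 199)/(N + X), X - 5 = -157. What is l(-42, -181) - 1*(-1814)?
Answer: 175949/97 ≈ 1813.9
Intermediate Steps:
X = -152 (X = 5 - 157 = -152)
l(N, E) = (199 + E)/(-152 + N) (l(N, E) = (E + 199)/(N - 152) = (199 + E)/(-152 + N))
l(-42, -181) - 1*(-1814) = (199 - 181)/(-152 - 42) - 1*(-1814) = 18/(-194) + 1814 = -1/194*18 + 1814 = -9/97 + 1814 = 175949/97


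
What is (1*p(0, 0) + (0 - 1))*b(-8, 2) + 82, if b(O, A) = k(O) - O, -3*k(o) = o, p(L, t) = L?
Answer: 214/3 ≈ 71.333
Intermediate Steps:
k(o) = -o/3
b(O, A) = -4*O/3 (b(O, A) = -O/3 - O = -4*O/3)
(1*p(0, 0) + (0 - 1))*b(-8, 2) + 82 = (1*0 + (0 - 1))*(-4/3*(-8)) + 82 = (0 - 1)*(32/3) + 82 = -1*32/3 + 82 = -32/3 + 82 = 214/3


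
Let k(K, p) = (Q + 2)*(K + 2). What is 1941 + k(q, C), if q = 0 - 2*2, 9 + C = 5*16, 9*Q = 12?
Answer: 5803/3 ≈ 1934.3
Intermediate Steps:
Q = 4/3 (Q = (⅑)*12 = 4/3 ≈ 1.3333)
C = 71 (C = -9 + 5*16 = -9 + 80 = 71)
q = -4 (q = 0 - 4 = -4)
k(K, p) = 20/3 + 10*K/3 (k(K, p) = (4/3 + 2)*(K + 2) = 10*(2 + K)/3 = 20/3 + 10*K/3)
1941 + k(q, C) = 1941 + (20/3 + (10/3)*(-4)) = 1941 + (20/3 - 40/3) = 1941 - 20/3 = 5803/3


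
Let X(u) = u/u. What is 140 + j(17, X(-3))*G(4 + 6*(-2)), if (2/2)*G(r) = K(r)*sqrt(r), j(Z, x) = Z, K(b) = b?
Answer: 140 - 272*I*sqrt(2) ≈ 140.0 - 384.67*I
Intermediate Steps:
X(u) = 1
G(r) = r**(3/2) (G(r) = r*sqrt(r) = r**(3/2))
140 + j(17, X(-3))*G(4 + 6*(-2)) = 140 + 17*(4 + 6*(-2))**(3/2) = 140 + 17*(4 - 12)**(3/2) = 140 + 17*(-8)**(3/2) = 140 + 17*(-16*I*sqrt(2)) = 140 - 272*I*sqrt(2)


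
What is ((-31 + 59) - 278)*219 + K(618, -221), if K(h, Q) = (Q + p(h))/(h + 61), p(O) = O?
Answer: -37174853/679 ≈ -54749.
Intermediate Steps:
K(h, Q) = (Q + h)/(61 + h) (K(h, Q) = (Q + h)/(h + 61) = (Q + h)/(61 + h))
((-31 + 59) - 278)*219 + K(618, -221) = ((-31 + 59) - 278)*219 + (-221 + 618)/(61 + 618) = (28 - 278)*219 + 397/679 = -250*219 + (1/679)*397 = -54750 + 397/679 = -37174853/679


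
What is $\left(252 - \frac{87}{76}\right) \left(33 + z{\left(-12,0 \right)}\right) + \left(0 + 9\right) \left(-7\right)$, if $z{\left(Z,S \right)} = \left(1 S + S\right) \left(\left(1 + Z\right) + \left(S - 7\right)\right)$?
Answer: $\frac{624357}{76} \approx 8215.2$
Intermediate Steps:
$z{\left(Z,S \right)} = 2 S \left(-6 + S + Z\right)$ ($z{\left(Z,S \right)} = \left(S + S\right) \left(\left(1 + Z\right) + \left(-7 + S\right)\right) = 2 S \left(-6 + S + Z\right)$)
$\left(252 - \frac{87}{76}\right) \left(33 + z{\left(-12,0 \right)}\right) + \left(0 + 9\right) \left(-7\right) = \left(252 - \frac{87}{76}\right) \left(33 + 2 \cdot 0 \left(-6 + 0 - 12\right)\right) + \left(0 + 9\right) \left(-7\right) = \left(252 - \frac{87}{76}\right) \left(33 + 2 \cdot 0 \left(-18\right)\right) + 9 \left(-7\right) = \left(252 - \frac{87}{76}\right) \left(33 + 0\right) - 63 = \frac{19065}{76} \cdot 33 - 63 = \frac{629145}{76} - 63 = \frac{624357}{76}$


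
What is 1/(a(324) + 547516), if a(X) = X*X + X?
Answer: 1/652816 ≈ 1.5318e-6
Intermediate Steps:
a(X) = X + X² (a(X) = X² + X = X + X²)
1/(a(324) + 547516) = 1/(324*(1 + 324) + 547516) = 1/(324*325 + 547516) = 1/(105300 + 547516) = 1/652816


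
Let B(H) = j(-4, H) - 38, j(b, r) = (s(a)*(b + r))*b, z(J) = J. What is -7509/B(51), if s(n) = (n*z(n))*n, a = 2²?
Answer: 7509/12070 ≈ 0.62212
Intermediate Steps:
a = 4
s(n) = n³ (s(n) = (n*n)*n = n²*n = n³)
j(b, r) = b*(64*b + 64*r) (j(b, r) = (4³*(b + r))*b = (64*(b + r))*b = (64*b + 64*r)*b = b*(64*b + 64*r))
B(H) = 986 - 256*H (B(H) = 64*(-4)*(-4 + H) - 38 = (1024 - 256*H) - 38 = 986 - 256*H)
-7509/B(51) = -7509/(986 - 256*51) = -7509/(986 - 13056) = -7509/(-12070) = -7509*(-1/12070) = 7509/12070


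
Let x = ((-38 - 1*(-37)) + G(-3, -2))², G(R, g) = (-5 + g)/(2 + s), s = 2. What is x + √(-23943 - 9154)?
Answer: 121/16 + I*√33097 ≈ 7.5625 + 181.93*I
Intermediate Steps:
G(R, g) = -5/4 + g/4 (G(R, g) = (-5 + g)/(2 + 2) = (-5 + g)/4 = (-5 + g)*(¼) = -5/4 + g/4)
x = 121/16 (x = ((-38 - 1*(-37)) + (-5/4 + (¼)*(-2)))² = ((-38 + 37) + (-5/4 - ½))² = (-1 - 7/4)² = (-11/4)² = 121/16 ≈ 7.5625)
x + √(-23943 - 9154) = 121/16 + √(-23943 - 9154) = 121/16 + √(-33097) = 121/16 + I*√33097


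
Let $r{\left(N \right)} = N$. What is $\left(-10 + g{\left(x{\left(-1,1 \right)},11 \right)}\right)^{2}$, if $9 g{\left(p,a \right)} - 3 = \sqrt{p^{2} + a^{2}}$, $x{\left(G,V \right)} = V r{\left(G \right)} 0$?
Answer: $\frac{5776}{81} \approx 71.309$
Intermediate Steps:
$x{\left(G,V \right)} = 0$ ($x{\left(G,V \right)} = V G 0 = G V 0 = 0$)
$g{\left(p,a \right)} = \frac{1}{3} + \frac{\sqrt{a^{2} + p^{2}}}{9}$ ($g{\left(p,a \right)} = \frac{1}{3} + \frac{\sqrt{p^{2} + a^{2}}}{9} = \frac{1}{3} + \frac{\sqrt{a^{2} + p^{2}}}{9}$)
$\left(-10 + g{\left(x{\left(-1,1 \right)},11 \right)}\right)^{2} = \left(-10 + \left(\frac{1}{3} + \frac{\sqrt{11^{2} + 0^{2}}}{9}\right)\right)^{2} = \left(-10 + \left(\frac{1}{3} + \frac{\sqrt{121 + 0}}{9}\right)\right)^{2} = \left(-10 + \left(\frac{1}{3} + \frac{\sqrt{121}}{9}\right)\right)^{2} = \left(-10 + \left(\frac{1}{3} + \frac{1}{9} \cdot 11\right)\right)^{2} = \left(-10 + \left(\frac{1}{3} + \frac{11}{9}\right)\right)^{2} = \left(-10 + \frac{14}{9}\right)^{2} = \left(- \frac{76}{9}\right)^{2} = \frac{5776}{81}$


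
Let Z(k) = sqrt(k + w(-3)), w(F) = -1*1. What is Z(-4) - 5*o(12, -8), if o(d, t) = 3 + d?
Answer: -75 + I*sqrt(5) ≈ -75.0 + 2.2361*I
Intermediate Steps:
w(F) = -1
Z(k) = sqrt(-1 + k) (Z(k) = sqrt(k - 1) = sqrt(-1 + k))
Z(-4) - 5*o(12, -8) = sqrt(-1 - 4) - 5*(3 + 12) = sqrt(-5) - 5*15 = I*sqrt(5) - 75 = -75 + I*sqrt(5)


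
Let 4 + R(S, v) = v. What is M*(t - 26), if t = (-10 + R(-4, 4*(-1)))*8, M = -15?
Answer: 2550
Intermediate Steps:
R(S, v) = -4 + v
t = -144 (t = (-10 + (-4 + 4*(-1)))*8 = (-10 + (-4 - 4))*8 = (-10 - 8)*8 = -18*8 = -144)
M*(t - 26) = -15*(-144 - 26) = -15*(-170) = 2550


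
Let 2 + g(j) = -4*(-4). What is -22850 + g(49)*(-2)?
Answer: -22878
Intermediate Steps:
g(j) = 14 (g(j) = -2 - 4*(-4) = -2 + 16 = 14)
-22850 + g(49)*(-2) = -22850 + 14*(-2) = -22850 - 28 = -22878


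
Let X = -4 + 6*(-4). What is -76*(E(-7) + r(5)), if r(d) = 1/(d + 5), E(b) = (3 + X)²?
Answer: -237538/5 ≈ -47508.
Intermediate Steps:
X = -28 (X = -4 - 24 = -28)
E(b) = 625 (E(b) = (3 - 28)² = (-25)² = 625)
r(d) = 1/(5 + d)
-76*(E(-7) + r(5)) = -76*(625 + 1/(5 + 5)) = -76*(625 + 1/10) = -76*(625 + ⅒) = -76*6251/10 = -237538/5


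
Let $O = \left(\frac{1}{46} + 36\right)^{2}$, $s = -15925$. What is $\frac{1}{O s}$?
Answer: $- \frac{2116}{43724460325} \approx -4.8394 \cdot 10^{-8}$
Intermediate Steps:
$O = \frac{2745649}{2116}$ ($O = \left(\frac{1}{46} + 36\right)^{2} = \left(\frac{1657}{46}\right)^{2} = \frac{2745649}{2116} \approx 1297.6$)
$\frac{1}{O s} = \frac{1}{\frac{2745649}{2116} \left(-15925\right)} = \frac{2116}{2745649} \left(- \frac{1}{15925}\right) = - \frac{2116}{43724460325}$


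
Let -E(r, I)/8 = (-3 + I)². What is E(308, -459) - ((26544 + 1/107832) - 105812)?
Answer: -175581120289/107832 ≈ -1.6283e+6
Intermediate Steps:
E(r, I) = -8*(-3 + I)²
E(308, -459) - ((26544 + 1/107832) - 105812) = -8*(-3 - 459)² - ((26544 + 1/107832) - 105812) = -8*(-462)² - ((26544 + 1/107832) - 105812) = -8*213444 - (2862292609/107832 - 105812) = -1707552 - 1*(-8547626975/107832) = -1707552 + 8547626975/107832 = -175581120289/107832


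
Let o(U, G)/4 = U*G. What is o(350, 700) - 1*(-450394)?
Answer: 1430394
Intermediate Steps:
o(U, G) = 4*G*U (o(U, G) = 4*(U*G) = 4*(G*U) = 4*G*U)
o(350, 700) - 1*(-450394) = 4*700*350 - 1*(-450394) = 980000 + 450394 = 1430394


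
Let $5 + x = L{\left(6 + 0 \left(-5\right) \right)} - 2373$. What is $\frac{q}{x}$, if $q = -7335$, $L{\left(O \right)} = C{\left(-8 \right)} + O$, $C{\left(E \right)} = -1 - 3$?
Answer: $\frac{815}{264} \approx 3.0871$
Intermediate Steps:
$C{\left(E \right)} = -4$
$L{\left(O \right)} = -4 + O$
$x = -2376$ ($x = -5 + \left(\left(-4 + \left(6 + 0 \left(-5\right)\right)\right) - 2373\right) = -5 + \left(\left(-4 + \left(6 + 0\right)\right) - 2373\right) = -5 + \left(\left(-4 + 6\right) - 2373\right) = -5 + \left(2 - 2373\right) = -5 - 2371 = -2376$)
$\frac{q}{x} = - \frac{7335}{-2376} = \left(-7335\right) \left(- \frac{1}{2376}\right) = \frac{815}{264}$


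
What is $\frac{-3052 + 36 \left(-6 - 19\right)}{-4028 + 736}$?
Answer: $\frac{988}{823} \approx 1.2005$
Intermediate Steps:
$\frac{-3052 + 36 \left(-6 - 19\right)}{-4028 + 736} = \frac{-3052 + 36 \left(-25\right)}{-3292} = \left(-3052 - 900\right) \left(- \frac{1}{3292}\right) = \left(-3952\right) \left(- \frac{1}{3292}\right) = \frac{988}{823}$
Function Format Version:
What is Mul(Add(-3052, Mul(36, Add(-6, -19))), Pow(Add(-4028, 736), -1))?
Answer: Rational(988, 823) ≈ 1.2005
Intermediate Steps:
Mul(Add(-3052, Mul(36, Add(-6, -19))), Pow(Add(-4028, 736), -1)) = Mul(Add(-3052, Mul(36, -25)), Pow(-3292, -1)) = Mul(Add(-3052, -900), Rational(-1, 3292)) = Mul(-3952, Rational(-1, 3292)) = Rational(988, 823)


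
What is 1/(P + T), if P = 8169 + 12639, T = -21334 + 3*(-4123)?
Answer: -1/12895 ≈ -7.7549e-5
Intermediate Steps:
T = -33703 (T = -21334 - 12369 = -33703)
P = 20808
1/(P + T) = 1/(20808 - 33703) = 1/(-12895) = -1/12895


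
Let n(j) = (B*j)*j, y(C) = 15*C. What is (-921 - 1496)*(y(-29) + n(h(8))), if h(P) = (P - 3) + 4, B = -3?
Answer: 1638726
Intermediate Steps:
h(P) = 1 + P (h(P) = (-3 + P) + 4 = 1 + P)
n(j) = -3*j² (n(j) = (-3*j)*j = -3*j²)
(-921 - 1496)*(y(-29) + n(h(8))) = (-921 - 1496)*(15*(-29) - 3*(1 + 8)²) = -2417*(-435 - 3*9²) = -2417*(-435 - 3*81) = -2417*(-435 - 243) = -2417*(-678) = 1638726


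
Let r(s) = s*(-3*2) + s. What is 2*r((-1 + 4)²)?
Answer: -90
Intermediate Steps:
r(s) = -5*s (r(s) = s*(-6) + s = -6*s + s = -5*s)
2*r((-1 + 4)²) = 2*(-5*(-1 + 4)²) = 2*(-5*3²) = 2*(-5*9) = 2*(-45) = -90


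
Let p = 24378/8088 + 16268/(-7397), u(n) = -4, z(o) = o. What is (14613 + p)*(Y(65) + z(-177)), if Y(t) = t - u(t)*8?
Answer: -2914332547500/2492789 ≈ -1.1691e+6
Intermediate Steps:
p = 8124747/9971156 (p = 24378*(1/8088) + 16268*(-1/7397) = 4063/1348 - 16268/7397 = 8124747/9971156 ≈ 0.81483)
Y(t) = 32 + t (Y(t) = t - (-4)*8 = t - 1*(-32) = t + 32 = 32 + t)
(14613 + p)*(Y(65) + z(-177)) = (14613 + 8124747/9971156)*((32 + 65) - 177) = 145716627375*(97 - 177)/9971156 = (145716627375/9971156)*(-80) = -2914332547500/2492789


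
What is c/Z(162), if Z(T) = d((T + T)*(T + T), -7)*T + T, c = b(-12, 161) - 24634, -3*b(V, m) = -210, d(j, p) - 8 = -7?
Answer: -2047/27 ≈ -75.815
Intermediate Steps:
d(j, p) = 1 (d(j, p) = 8 - 7 = 1)
b(V, m) = 70 (b(V, m) = -1/3*(-210) = 70)
c = -24564 (c = 70 - 24634 = -24564)
Z(T) = 2*T (Z(T) = 1*T + T = T + T = 2*T)
c/Z(162) = -24564/(2*162) = -24564/324 = -24564*1/324 = -2047/27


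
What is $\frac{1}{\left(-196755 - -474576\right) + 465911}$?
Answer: $\frac{1}{743732} \approx 1.3446 \cdot 10^{-6}$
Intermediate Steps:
$\frac{1}{\left(-196755 - -474576\right) + 465911} = \frac{1}{\left(-196755 + 474576\right) + 465911} = \frac{1}{277821 + 465911} = \frac{1}{743732}$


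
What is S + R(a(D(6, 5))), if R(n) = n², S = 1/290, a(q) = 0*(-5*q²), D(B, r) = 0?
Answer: 1/290 ≈ 0.0034483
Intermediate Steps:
a(q) = 0
S = 1/290 ≈ 0.0034483
S + R(a(D(6, 5))) = 1/290 + 0² = 1/290 + 0 = 1/290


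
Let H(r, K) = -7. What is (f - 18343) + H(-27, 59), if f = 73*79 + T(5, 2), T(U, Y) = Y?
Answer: -12581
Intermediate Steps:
f = 5769 (f = 73*79 + 2 = 5767 + 2 = 5769)
(f - 18343) + H(-27, 59) = (5769 - 18343) - 7 = -12574 - 7 = -12581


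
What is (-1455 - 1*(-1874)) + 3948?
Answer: 4367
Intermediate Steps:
(-1455 - 1*(-1874)) + 3948 = (-1455 + 1874) + 3948 = 419 + 3948 = 4367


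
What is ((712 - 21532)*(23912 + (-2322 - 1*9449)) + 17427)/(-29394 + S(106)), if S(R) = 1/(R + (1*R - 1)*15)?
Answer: 424886522433/49411313 ≈ 8599.0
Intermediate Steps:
S(R) = 1/(-15 + 16*R) (S(R) = 1/(R + (R - 1)*15) = 1/(R + (-1 + R)*15) = 1/(R + (-15 + 15*R)) = 1/(-15 + 16*R))
((712 - 21532)*(23912 + (-2322 - 1*9449)) + 17427)/(-29394 + S(106)) = ((712 - 21532)*(23912 + (-2322 - 1*9449)) + 17427)/(-29394 + 1/(-15 + 16*106)) = (-20820*(23912 + (-2322 - 9449)) + 17427)/(-29394 + 1/(-15 + 1696)) = (-20820*(23912 - 11771) + 17427)/(-29394 + 1/1681) = (-20820*12141 + 17427)/(-29394 + 1/1681) = (-252775620 + 17427)/(-49411313/1681) = -252758193*(-1681/49411313) = 424886522433/49411313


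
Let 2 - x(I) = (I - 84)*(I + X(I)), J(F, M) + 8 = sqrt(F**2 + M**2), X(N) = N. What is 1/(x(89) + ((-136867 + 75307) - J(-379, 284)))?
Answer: -62440/3898529303 + sqrt(224297)/3898529303 ≈ -1.5895e-5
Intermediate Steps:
J(F, M) = -8 + sqrt(F**2 + M**2)
x(I) = 2 - 2*I*(-84 + I) (x(I) = 2 - (I - 84)*(I + I) = 2 - (-84 + I)*2*I = 2 - 2*I*(-84 + I))
1/(x(89) + ((-136867 + 75307) - J(-379, 284))) = 1/((2 - 2*89**2 + 168*89) + ((-136867 + 75307) - (-8 + sqrt((-379)**2 + 284**2)))) = 1/((2 - 2*7921 + 14952) + (-61560 - (-8 + sqrt(143641 + 80656)))) = 1/((2 - 15842 + 14952) + (-61560 - (-8 + sqrt(224297)))) = 1/(-888 + (-61560 + (8 - sqrt(224297)))) = 1/(-888 + (-61552 - sqrt(224297))) = 1/(-62440 - sqrt(224297))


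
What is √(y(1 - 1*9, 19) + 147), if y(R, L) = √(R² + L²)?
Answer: √(147 + 5*√17) ≈ 12.947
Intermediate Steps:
y(R, L) = √(L² + R²)
√(y(1 - 1*9, 19) + 147) = √(√(19² + (1 - 1*9)²) + 147) = √(√(361 + (1 - 9)²) + 147) = √(√(361 + (-8)²) + 147) = √(√(361 + 64) + 147) = √(√425 + 147) = √(5*√17 + 147) = √(147 + 5*√17)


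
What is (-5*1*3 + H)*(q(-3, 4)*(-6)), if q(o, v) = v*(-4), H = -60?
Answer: -7200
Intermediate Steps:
q(o, v) = -4*v
(-5*1*3 + H)*(q(-3, 4)*(-6)) = (-5*1*3 - 60)*(-4*4*(-6)) = (-5*3 - 60)*(-16*(-6)) = (-15 - 60)*96 = -75*96 = -7200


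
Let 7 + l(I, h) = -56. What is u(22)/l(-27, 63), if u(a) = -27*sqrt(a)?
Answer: 3*sqrt(22)/7 ≈ 2.0102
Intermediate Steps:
l(I, h) = -63 (l(I, h) = -7 - 56 = -63)
u(22)/l(-27, 63) = -27*sqrt(22)/(-63) = -27*sqrt(22)*(-1/63) = 3*sqrt(22)/7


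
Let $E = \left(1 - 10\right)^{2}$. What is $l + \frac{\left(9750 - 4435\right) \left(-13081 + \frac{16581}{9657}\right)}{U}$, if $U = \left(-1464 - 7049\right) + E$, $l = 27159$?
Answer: $\frac{240234836863}{6785652} \approx 35403.0$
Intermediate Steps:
$E = 81$ ($E = \left(-9\right)^{2} = 81$)
$U = -8432$ ($U = \left(-1464 - 7049\right) + 81 = -8513 + 81 = -8432$)
$l + \frac{\left(9750 - 4435\right) \left(-13081 + \frac{16581}{9657}\right)}{U} = 27159 + \frac{\left(9750 - 4435\right) \left(-13081 + \frac{16581}{9657}\right)}{-8432} = 27159 + 5315 \left(-13081 + 16581 \cdot \frac{1}{9657}\right) \left(- \frac{1}{8432}\right) = 27159 + 5315 \left(-13081 + \frac{5527}{3219}\right) \left(- \frac{1}{8432}\right) = 27159 + 5315 \left(- \frac{42102212}{3219}\right) \left(- \frac{1}{8432}\right) = 27159 - - \frac{55943314195}{6785652} = 27159 + \frac{55943314195}{6785652} = \frac{240234836863}{6785652}$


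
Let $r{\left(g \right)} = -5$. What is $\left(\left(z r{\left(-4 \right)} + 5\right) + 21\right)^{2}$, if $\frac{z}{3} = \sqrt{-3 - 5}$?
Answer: $-1124 - 1560 i \sqrt{2} \approx -1124.0 - 2206.2 i$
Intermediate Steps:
$z = 6 i \sqrt{2}$ ($z = 3 \sqrt{-3 - 5} = 3 \sqrt{-8} = 3 \cdot 2 i \sqrt{2} = 6 i \sqrt{2} \approx 8.4853 i$)
$\left(\left(z r{\left(-4 \right)} + 5\right) + 21\right)^{2} = \left(\left(6 i \sqrt{2} \left(-5\right) + 5\right) + 21\right)^{2} = \left(\left(- 30 i \sqrt{2} + 5\right) + 21\right)^{2} = \left(\left(5 - 30 i \sqrt{2}\right) + 21\right)^{2} = \left(26 - 30 i \sqrt{2}\right)^{2}$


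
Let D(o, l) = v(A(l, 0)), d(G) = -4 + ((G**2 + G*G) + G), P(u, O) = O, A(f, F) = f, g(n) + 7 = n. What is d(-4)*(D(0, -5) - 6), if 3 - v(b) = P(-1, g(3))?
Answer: 24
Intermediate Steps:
g(n) = -7 + n
v(b) = 7 (v(b) = 3 - (-7 + 3) = 3 - 1*(-4) = 3 + 4 = 7)
d(G) = -4 + G + 2*G**2 (d(G) = -4 + ((G**2 + G**2) + G) = -4 + (2*G**2 + G) = -4 + (G + 2*G**2) = -4 + G + 2*G**2)
D(o, l) = 7
d(-4)*(D(0, -5) - 6) = (-4 - 4 + 2*(-4)**2)*(7 - 6) = (-4 - 4 + 2*16)*1 = (-4 - 4 + 32)*1 = 24*1 = 24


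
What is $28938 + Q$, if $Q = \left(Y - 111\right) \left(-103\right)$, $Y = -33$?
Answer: $43770$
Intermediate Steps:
$Q = 14832$ ($Q = \left(-33 - 111\right) \left(-103\right) = \left(-144\right) \left(-103\right) = 14832$)
$28938 + Q = 28938 + 14832 = 43770$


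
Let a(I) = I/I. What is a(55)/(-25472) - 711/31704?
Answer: -755929/33648512 ≈ -0.022465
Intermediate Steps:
a(I) = 1
a(55)/(-25472) - 711/31704 = 1/(-25472) - 711/31704 = 1*(-1/25472) - 711*1/31704 = -1/25472 - 237/10568 = -755929/33648512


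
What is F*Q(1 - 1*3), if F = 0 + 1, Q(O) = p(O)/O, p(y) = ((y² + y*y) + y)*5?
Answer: -15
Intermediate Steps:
p(y) = 5*y + 10*y² (p(y) = ((y² + y²) + y)*5 = (2*y² + y)*5 = (y + 2*y²)*5 = 5*y + 10*y²)
Q(O) = 5 + 10*O (Q(O) = (5*O*(1 + 2*O))/O = 5 + 10*O)
F = 1
F*Q(1 - 1*3) = 1*(5 + 10*(1 - 1*3)) = 1*(5 + 10*(1 - 3)) = 1*(5 + 10*(-2)) = 1*(5 - 20) = 1*(-15) = -15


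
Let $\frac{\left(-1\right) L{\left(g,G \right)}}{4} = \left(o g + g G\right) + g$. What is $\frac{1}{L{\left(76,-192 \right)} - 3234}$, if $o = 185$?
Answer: $- \frac{1}{1410} \approx -0.00070922$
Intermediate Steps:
$L{\left(g,G \right)} = - 744 g - 4 G g$ ($L{\left(g,G \right)} = - 4 \left(\left(185 g + g G\right) + g\right) = - 4 \left(\left(185 g + G g\right) + g\right) = - 4 \left(186 g + G g\right) = - 744 g - 4 G g$)
$\frac{1}{L{\left(76,-192 \right)} - 3234} = \frac{1}{\left(-4\right) 76 \left(186 - 192\right) - 3234} = \frac{1}{\left(-4\right) 76 \left(-6\right) - 3234} = \frac{1}{1824 - 3234} = \frac{1}{-1410} = - \frac{1}{1410}$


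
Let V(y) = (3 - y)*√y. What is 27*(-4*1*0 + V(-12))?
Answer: 810*I*√3 ≈ 1403.0*I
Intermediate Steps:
V(y) = √y*(3 - y)
27*(-4*1*0 + V(-12)) = 27*(-4*1*0 + √(-12)*(3 - 1*(-12))) = 27*(-4*0 + (2*I*√3)*(3 + 12)) = 27*(0 + (2*I*√3)*15) = 27*(0 + 30*I*√3) = 27*(30*I*√3) = 810*I*√3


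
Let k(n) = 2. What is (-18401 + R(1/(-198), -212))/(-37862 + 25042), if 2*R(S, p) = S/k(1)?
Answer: 14573593/10153440 ≈ 1.4353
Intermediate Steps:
R(S, p) = S/4 (R(S, p) = (S/2)/2 = S/4)
(-18401 + R(1/(-198), -212))/(-37862 + 25042) = (-18401 + (1/4)/(-198))/(-37862 + 25042) = (-18401 + (1/4)*(-1/198))/(-12820) = (-18401 - 1/792)*(-1/12820) = -14573593/792*(-1/12820) = 14573593/10153440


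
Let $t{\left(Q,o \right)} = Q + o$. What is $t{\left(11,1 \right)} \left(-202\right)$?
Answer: $-2424$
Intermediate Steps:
$t{\left(11,1 \right)} \left(-202\right) = \left(11 + 1\right) \left(-202\right) = 12 \left(-202\right) = -2424$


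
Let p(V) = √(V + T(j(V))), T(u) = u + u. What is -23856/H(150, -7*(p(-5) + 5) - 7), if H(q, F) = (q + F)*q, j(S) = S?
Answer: -143136/103325 - 27832*I*√15/309975 ≈ -1.3853 - 0.34775*I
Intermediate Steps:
T(u) = 2*u
p(V) = √3*√V (p(V) = √(V + 2*V) = √(3*V) = √3*√V)
H(q, F) = q*(F + q) (H(q, F) = (F + q)*q = q*(F + q))
-23856/H(150, -7*(p(-5) + 5) - 7) = -23856*1/(150*((-7*(√3*√(-5) + 5) - 7) + 150)) = -23856*1/(150*((-7*(√3*(I*√5) + 5) - 7) + 150)) = -23856*1/(150*((-7*(I*√15 + 5) - 7) + 150)) = -23856*1/(150*((-7*(5 + I*√15) - 7) + 150)) = -23856*1/(150*(((-35 - 7*I*√15) - 7) + 150)) = -23856*1/(150*((-42 - 7*I*√15) + 150)) = -23856*1/(150*(108 - 7*I*√15)) = -23856/(16200 - 1050*I*√15)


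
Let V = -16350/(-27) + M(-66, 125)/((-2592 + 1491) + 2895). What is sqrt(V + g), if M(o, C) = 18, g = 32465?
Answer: 2*sqrt(6652218677)/897 ≈ 181.85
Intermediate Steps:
V = 1629577/2691 (V = -16350/(-27) + 18/((-2592 + 1491) + 2895) = -16350*(-1/27) + 18/(-1101 + 2895) = 5450/9 + 18/1794 = 5450/9 + 18*(1/1794) = 5450/9 + 3/299 = 1629577/2691 ≈ 605.57)
sqrt(V + g) = sqrt(1629577/2691 + 32465) = sqrt(88992892/2691) = 2*sqrt(6652218677)/897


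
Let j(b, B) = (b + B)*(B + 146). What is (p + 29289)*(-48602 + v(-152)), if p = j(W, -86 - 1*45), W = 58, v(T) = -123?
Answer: -1373752650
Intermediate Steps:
j(b, B) = (146 + B)*(B + b) (j(b, B) = (B + b)*(146 + B) = (146 + B)*(B + b))
p = -1095 (p = (-86 - 1*45)**2 + 146*(-86 - 1*45) + 146*58 + (-86 - 1*45)*58 = (-86 - 45)**2 + 146*(-86 - 45) + 8468 + (-86 - 45)*58 = (-131)**2 + 146*(-131) + 8468 - 131*58 = 17161 - 19126 + 8468 - 7598 = -1095)
(p + 29289)*(-48602 + v(-152)) = (-1095 + 29289)*(-48602 - 123) = 28194*(-48725) = -1373752650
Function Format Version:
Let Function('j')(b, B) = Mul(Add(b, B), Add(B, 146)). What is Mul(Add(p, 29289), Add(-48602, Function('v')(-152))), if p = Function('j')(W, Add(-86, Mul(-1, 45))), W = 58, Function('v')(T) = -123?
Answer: -1373752650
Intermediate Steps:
Function('j')(b, B) = Mul(Add(146, B), Add(B, b)) (Function('j')(b, B) = Mul(Add(B, b), Add(146, B)) = Mul(Add(146, B), Add(B, b)))
p = -1095 (p = Add(Pow(Add(-86, Mul(-1, 45)), 2), Mul(146, Add(-86, Mul(-1, 45))), Mul(146, 58), Mul(Add(-86, Mul(-1, 45)), 58)) = Add(Pow(Add(-86, -45), 2), Mul(146, Add(-86, -45)), 8468, Mul(Add(-86, -45), 58)) = Add(Pow(-131, 2), Mul(146, -131), 8468, Mul(-131, 58)) = Add(17161, -19126, 8468, -7598) = -1095)
Mul(Add(p, 29289), Add(-48602, Function('v')(-152))) = Mul(Add(-1095, 29289), Add(-48602, -123)) = Mul(28194, -48725) = -1373752650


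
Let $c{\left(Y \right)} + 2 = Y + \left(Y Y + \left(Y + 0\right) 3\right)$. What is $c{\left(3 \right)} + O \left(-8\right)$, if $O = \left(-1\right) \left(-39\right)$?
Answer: $-293$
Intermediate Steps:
$O = 39$
$c{\left(Y \right)} = -2 + Y^{2} + 4 Y$ ($c{\left(Y \right)} = -2 + \left(Y + \left(Y Y + \left(Y + 0\right) 3\right)\right) = -2 + \left(Y + \left(Y^{2} + Y 3\right)\right) = -2 + \left(Y + \left(Y^{2} + 3 Y\right)\right) = -2 + \left(Y^{2} + 4 Y\right) = -2 + Y^{2} + 4 Y$)
$c{\left(3 \right)} + O \left(-8\right) = \left(-2 + 3^{2} + 4 \cdot 3\right) + 39 \left(-8\right) = \left(-2 + 9 + 12\right) - 312 = 19 - 312 = -293$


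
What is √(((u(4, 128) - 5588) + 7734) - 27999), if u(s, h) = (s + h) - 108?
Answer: I*√25829 ≈ 160.71*I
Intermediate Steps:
u(s, h) = -108 + h + s (u(s, h) = (h + s) - 108 = -108 + h + s)
√(((u(4, 128) - 5588) + 7734) - 27999) = √((((-108 + 128 + 4) - 5588) + 7734) - 27999) = √(((24 - 5588) + 7734) - 27999) = √((-5564 + 7734) - 27999) = √(2170 - 27999) = √(-25829) = I*√25829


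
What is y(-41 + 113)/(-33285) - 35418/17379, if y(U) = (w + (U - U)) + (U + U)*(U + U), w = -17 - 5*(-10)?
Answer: -24441787/9181905 ≈ -2.6620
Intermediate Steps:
w = 33 (w = -17 + 50 = 33)
y(U) = 33 + 4*U² (y(U) = (33 + (U - U)) + (U + U)*(U + U) = (33 + 0) + (2*U)*(2*U) = 33 + 4*U²)
y(-41 + 113)/(-33285) - 35418/17379 = (33 + 4*(-41 + 113)²)/(-33285) - 35418/17379 = (33 + 4*72²)*(-1/33285) - 35418*1/17379 = (33 + 4*5184)*(-1/33285) - 11806/5793 = (33 + 20736)*(-1/33285) - 11806/5793 = 20769*(-1/33285) - 11806/5793 = -989/1585 - 11806/5793 = -24441787/9181905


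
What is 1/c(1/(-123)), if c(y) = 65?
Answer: 1/65 ≈ 0.015385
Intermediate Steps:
1/c(1/(-123)) = 1/65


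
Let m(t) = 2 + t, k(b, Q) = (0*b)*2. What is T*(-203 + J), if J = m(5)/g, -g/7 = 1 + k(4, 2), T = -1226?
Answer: 250104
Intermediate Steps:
k(b, Q) = 0 (k(b, Q) = 0*2 = 0)
g = -7 (g = -7*(1 + 0) = -7*1 = -7)
J = -1 (J = (2 + 5)/(-7) = -⅐*7 = -1)
T*(-203 + J) = -1226*(-203 - 1) = -1226*(-204) = 250104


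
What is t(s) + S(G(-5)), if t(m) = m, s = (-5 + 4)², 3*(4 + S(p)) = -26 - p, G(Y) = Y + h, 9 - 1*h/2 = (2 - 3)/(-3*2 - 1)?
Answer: -334/21 ≈ -15.905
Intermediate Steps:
h = 124/7 (h = 18 - 2*(2 - 3)/(-3*2 - 1) = 18 - (-2)/(-6 - 1) = 18 - (-2)/(-7) = 18 - (-2)*(-1)/7 = 18 - 2*⅐ = 18 - 2/7 = 124/7 ≈ 17.714)
G(Y) = 124/7 + Y (G(Y) = Y + 124/7 = 124/7 + Y)
S(p) = -38/3 - p/3 (S(p) = -4 + (-26 - p)/3 = -4 + (-26/3 - p/3) = -38/3 - p/3)
s = 1 (s = (-1)² = 1)
t(s) + S(G(-5)) = 1 + (-38/3 - (124/7 - 5)/3) = 1 + (-38/3 - ⅓*89/7) = 1 + (-38/3 - 89/21) = 1 - 355/21 = -334/21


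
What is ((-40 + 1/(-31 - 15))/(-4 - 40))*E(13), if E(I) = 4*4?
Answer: 3682/253 ≈ 14.553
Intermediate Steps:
E(I) = 16
((-40 + 1/(-31 - 15))/(-4 - 40))*E(13) = ((-40 + 1/(-31 - 15))/(-4 - 40))*16 = ((-40 + 1/(-46))/(-44))*16 = ((-40 - 1/46)*(-1/44))*16 = -1841/46*(-1/44)*16 = (1841/2024)*16 = 3682/253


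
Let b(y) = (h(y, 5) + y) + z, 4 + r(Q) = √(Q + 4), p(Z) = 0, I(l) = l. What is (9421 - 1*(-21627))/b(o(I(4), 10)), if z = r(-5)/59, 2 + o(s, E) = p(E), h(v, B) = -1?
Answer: -165780796/16381 - 915916*I/16381 ≈ -10120.0 - 55.913*I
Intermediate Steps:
r(Q) = -4 + √(4 + Q) (r(Q) = -4 + √(Q + 4) = -4 + √(4 + Q))
o(s, E) = -2 (o(s, E) = -2 + 0 = -2)
z = -4/59 + I/59 (z = (-4 + √(4 - 5))/59 = (-4 + √(-1))*(1/59) = (-4 + I)*(1/59) = -4/59 + I/59 ≈ -0.067797 + 0.016949*I)
b(y) = -63/59 + y + I/59 (b(y) = (-1 + y) + (-4/59 + I/59) = -63/59 + y + I/59)
(9421 - 1*(-21627))/b(o(I(4), 10)) = (9421 - 1*(-21627))/(-63/59 - 2 + I/59) = (9421 + 21627)/(-181/59 + I/59) = 31048*(3481*(-181/59 - I/59)/32762) = 54039044*(-181/59 - I/59)/16381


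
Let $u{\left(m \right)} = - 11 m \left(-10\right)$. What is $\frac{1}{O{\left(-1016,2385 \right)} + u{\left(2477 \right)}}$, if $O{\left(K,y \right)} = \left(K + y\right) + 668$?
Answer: $\frac{1}{274507} \approx 3.6429 \cdot 10^{-6}$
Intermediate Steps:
$O{\left(K,y \right)} = 668 + K + y$
$u{\left(m \right)} = 110 m$
$\frac{1}{O{\left(-1016,2385 \right)} + u{\left(2477 \right)}} = \frac{1}{\left(668 - 1016 + 2385\right) + 110 \cdot 2477} = \frac{1}{2037 + 272470} = \frac{1}{274507}$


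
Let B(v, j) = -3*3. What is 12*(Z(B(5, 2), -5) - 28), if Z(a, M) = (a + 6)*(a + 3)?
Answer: -120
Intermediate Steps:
B(v, j) = -9
Z(a, M) = (3 + a)*(6 + a) (Z(a, M) = (6 + a)*(3 + a) = (3 + a)*(6 + a))
12*(Z(B(5, 2), -5) - 28) = 12*((18 + (-9)² + 9*(-9)) - 28) = 12*((18 + 81 - 81) - 28) = 12*(18 - 28) = 12*(-10) = -120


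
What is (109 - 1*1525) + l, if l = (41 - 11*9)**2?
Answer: 1948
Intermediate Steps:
l = 3364 (l = (41 - 99)**2 = (-58)**2 = 3364)
(109 - 1*1525) + l = (109 - 1*1525) + 3364 = (109 - 1525) + 3364 = -1416 + 3364 = 1948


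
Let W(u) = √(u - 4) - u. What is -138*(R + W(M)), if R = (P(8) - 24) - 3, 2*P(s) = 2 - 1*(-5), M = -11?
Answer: 1725 - 138*I*√15 ≈ 1725.0 - 534.47*I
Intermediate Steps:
P(s) = 7/2 (P(s) = (2 - 1*(-5))/2 = (2 + 5)/2 = (½)*7 = 7/2)
W(u) = √(-4 + u) - u
R = -47/2 (R = (7/2 - 24) - 3 = -41/2 - 3 = -47/2 ≈ -23.500)
-138*(R + W(M)) = -138*(-47/2 + (√(-4 - 11) - 1*(-11))) = -138*(-47/2 + (√(-15) + 11)) = -138*(-47/2 + (I*√15 + 11)) = -138*(-47/2 + (11 + I*√15)) = -138*(-25/2 + I*√15) = 1725 - 138*I*√15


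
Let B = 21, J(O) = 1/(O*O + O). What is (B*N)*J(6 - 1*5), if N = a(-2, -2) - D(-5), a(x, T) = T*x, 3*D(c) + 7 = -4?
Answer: 161/2 ≈ 80.500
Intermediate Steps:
D(c) = -11/3 (D(c) = -7/3 + (⅓)*(-4) = -7/3 - 4/3 = -11/3)
J(O) = 1/(O + O²) (J(O) = 1/(O² + O) = 1/(O + O²))
N = 23/3 (N = -2*(-2) - 1*(-11/3) = 4 + 11/3 = 23/3 ≈ 7.6667)
(B*N)*J(6 - 1*5) = (21*(23/3))*(1/((6 - 1*5)*(1 + (6 - 1*5)))) = 161*(1/((6 - 5)*(1 + (6 - 5)))) = 161*(1/(1*(1 + 1))) = 161*(1/2) = 161*(1*(½)) = 161*(½) = 161/2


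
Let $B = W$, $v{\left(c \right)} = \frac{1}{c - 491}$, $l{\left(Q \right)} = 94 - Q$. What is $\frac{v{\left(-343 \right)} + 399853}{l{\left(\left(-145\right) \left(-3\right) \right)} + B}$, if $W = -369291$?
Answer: $- \frac{333477401}{308273088} \approx -1.0818$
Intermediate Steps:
$v{\left(c \right)} = \frac{1}{-491 + c}$
$B = -369291$
$\frac{v{\left(-343 \right)} + 399853}{l{\left(\left(-145\right) \left(-3\right) \right)} + B} = \frac{\frac{1}{-491 - 343} + 399853}{\left(94 - \left(-145\right) \left(-3\right)\right) - 369291} = \frac{\frac{1}{-834} + 399853}{\left(94 - 435\right) - 369291} = \frac{- \frac{1}{834} + 399853}{\left(94 - 435\right) - 369291} = \frac{333477401}{834 \left(-341 - 369291\right)} = \frac{333477401}{834 \left(-369632\right)} = \frac{333477401}{834} \left(- \frac{1}{369632}\right) = - \frac{333477401}{308273088}$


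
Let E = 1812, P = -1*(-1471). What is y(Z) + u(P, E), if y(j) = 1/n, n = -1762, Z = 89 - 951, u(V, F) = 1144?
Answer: 2015727/1762 ≈ 1144.0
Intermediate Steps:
P = 1471
Z = -862
y(j) = -1/1762 (y(j) = 1/(-1762) = -1/1762)
y(Z) + u(P, E) = -1/1762 + 1144 = 2015727/1762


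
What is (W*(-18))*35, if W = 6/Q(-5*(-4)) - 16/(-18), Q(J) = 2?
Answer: -2450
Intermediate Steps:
W = 35/9 (W = 6/2 - 16/(-18) = 6*(½) - 16*(-1/18) = 3 + 8/9 = 35/9 ≈ 3.8889)
(W*(-18))*35 = ((35/9)*(-18))*35 = -70*35 = -2450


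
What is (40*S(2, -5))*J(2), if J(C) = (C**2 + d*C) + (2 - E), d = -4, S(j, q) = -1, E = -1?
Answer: 40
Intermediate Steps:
J(C) = 3 + C**2 - 4*C (J(C) = (C**2 - 4*C) + (2 - 1*(-1)) = (C**2 - 4*C) + (2 + 1) = (C**2 - 4*C) + 3 = 3 + C**2 - 4*C)
(40*S(2, -5))*J(2) = (40*(-1))*(3 + 2**2 - 4*2) = -40*(3 + 4 - 8) = -40*(-1) = 40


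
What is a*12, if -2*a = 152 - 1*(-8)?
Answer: -960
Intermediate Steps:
a = -80 (a = -(152 - 1*(-8))/2 = -(152 + 8)/2 = -1/2*160 = -80)
a*12 = -80*12 = -960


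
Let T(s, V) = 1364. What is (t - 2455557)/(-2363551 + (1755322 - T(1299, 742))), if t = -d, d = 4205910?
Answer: 6661467/609593 ≈ 10.928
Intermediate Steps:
t = -4205910 (t = -1*4205910 = -4205910)
(t - 2455557)/(-2363551 + (1755322 - T(1299, 742))) = (-4205910 - 2455557)/(-2363551 + (1755322 - 1*1364)) = -6661467/(-2363551 + (1755322 - 1364)) = -6661467/(-2363551 + 1753958) = -6661467/(-609593) = -6661467*(-1/609593) = 6661467/609593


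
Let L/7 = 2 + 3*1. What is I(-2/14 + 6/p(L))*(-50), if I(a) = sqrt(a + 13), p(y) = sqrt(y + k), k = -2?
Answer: -50*sqrt(76230 + 1078*sqrt(33))/77 ≈ -186.42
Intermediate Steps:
L = 35 (L = 7*(2 + 3*1) = 7*(2 + 3) = 7*5 = 35)
p(y) = sqrt(-2 + y) (p(y) = sqrt(y - 2) = sqrt(-2 + y))
I(a) = sqrt(13 + a)
I(-2/14 + 6/p(L))*(-50) = sqrt(13 + (-2/14 + 6/(sqrt(-2 + 35))))*(-50) = sqrt(13 + (-2*1/14 + 6/(sqrt(33))))*(-50) = sqrt(13 + (-1/7 + 6*(sqrt(33)/33)))*(-50) = sqrt(13 + (-1/7 + 2*sqrt(33)/11))*(-50) = sqrt(90/7 + 2*sqrt(33)/11)*(-50) = -50*sqrt(90/7 + 2*sqrt(33)/11)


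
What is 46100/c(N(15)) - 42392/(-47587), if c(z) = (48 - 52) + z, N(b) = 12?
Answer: 548524959/95174 ≈ 5763.4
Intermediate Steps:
c(z) = -4 + z
46100/c(N(15)) - 42392/(-47587) = 46100/(-4 + 12) - 42392/(-47587) = 46100/8 - 42392*(-1/47587) = 46100*(1/8) + 42392/47587 = 11525/2 + 42392/47587 = 548524959/95174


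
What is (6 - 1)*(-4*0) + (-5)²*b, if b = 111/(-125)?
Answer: -111/5 ≈ -22.200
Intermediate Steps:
b = -111/125 (b = 111*(-1/125) = -111/125 ≈ -0.88800)
(6 - 1)*(-4*0) + (-5)²*b = (6 - 1)*(-4*0) + (-5)²*(-111/125) = 5*0 + 25*(-111/125) = 0 - 111/5 = -111/5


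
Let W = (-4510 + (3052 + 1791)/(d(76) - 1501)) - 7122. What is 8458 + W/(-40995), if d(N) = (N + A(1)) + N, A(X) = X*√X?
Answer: 467415421859/55261260 ≈ 8458.3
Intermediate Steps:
A(X) = X^(3/2)
d(N) = 1 + 2*N (d(N) = (N + 1^(3/2)) + N = (N + 1) + N = (1 + N) + N = 1 + 2*N)
W = -15684779/1348 (W = (-4510 + (3052 + 1791)/((1 + 2*76) - 1501)) - 7122 = (-4510 + 4843/((1 + 152) - 1501)) - 7122 = (-4510 + 4843/(153 - 1501)) - 7122 = (-4510 + 4843/(-1348)) - 7122 = (-4510 + 4843*(-1/1348)) - 7122 = (-4510 - 4843/1348) - 7122 = -6084323/1348 - 7122 = -15684779/1348 ≈ -11636.)
8458 + W/(-40995) = 8458 - 15684779/1348/(-40995) = 8458 - 15684779/1348*(-1/40995) = 8458 + 15684779/55261260 = 467415421859/55261260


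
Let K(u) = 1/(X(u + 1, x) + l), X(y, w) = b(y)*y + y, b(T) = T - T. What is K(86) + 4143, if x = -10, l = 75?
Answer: 671167/162 ≈ 4143.0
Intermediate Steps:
b(T) = 0
X(y, w) = y (X(y, w) = 0*y + y = 0 + y = y)
K(u) = 1/(76 + u) (K(u) = 1/((u + 1) + 75) = 1/((1 + u) + 75) = 1/(76 + u))
K(86) + 4143 = 1/(76 + 86) + 4143 = 1/162 + 4143 = 671167/162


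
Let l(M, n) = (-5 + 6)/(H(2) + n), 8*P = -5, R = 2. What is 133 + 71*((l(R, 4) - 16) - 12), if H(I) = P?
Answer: -49517/27 ≈ -1834.0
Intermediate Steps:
P = -5/8 (P = (⅛)*(-5) = -5/8 ≈ -0.62500)
H(I) = -5/8
l(M, n) = 1/(-5/8 + n) (l(M, n) = (-5 + 6)/(-5/8 + n) = 1/(-5/8 + n))
133 + 71*((l(R, 4) - 16) - 12) = 133 + 71*((8/(-5 + 8*4) - 16) - 12) = 133 + 71*((8/(-5 + 32) - 16) - 12) = 133 + 71*((8/27 - 16) - 12) = 133 + 71*(-424/27 - 12) = 133 + 71*(-748/27) = 133 - 53108/27 = -49517/27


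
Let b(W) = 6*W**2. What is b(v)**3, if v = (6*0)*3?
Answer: 0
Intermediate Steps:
v = 0 (v = 0*3 = 0)
b(v)**3 = (6*0**2)**3 = (6*0)**3 = 0**3 = 0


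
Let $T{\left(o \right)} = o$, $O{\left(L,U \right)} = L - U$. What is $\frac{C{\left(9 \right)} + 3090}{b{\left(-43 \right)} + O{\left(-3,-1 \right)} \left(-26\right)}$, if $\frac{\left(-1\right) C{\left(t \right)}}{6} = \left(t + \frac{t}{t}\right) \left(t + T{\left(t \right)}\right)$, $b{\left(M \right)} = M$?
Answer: $\frac{670}{3} \approx 223.33$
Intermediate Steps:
$C{\left(t \right)} = - 12 t \left(1 + t\right)$ ($C{\left(t \right)} = - 6 \left(t + \frac{t}{t}\right) \left(t + t\right) = - 6 \left(t + 1\right) 2 t = - 6 \left(1 + t\right) 2 t = - 6 \cdot 2 t \left(1 + t\right) = - 12 t \left(1 + t\right)$)
$\frac{C{\left(9 \right)} + 3090}{b{\left(-43 \right)} + O{\left(-3,-1 \right)} \left(-26\right)} = \frac{12 \cdot 9 \left(-1 - 9\right) + 3090}{-43 + \left(-3 - -1\right) \left(-26\right)} = \frac{12 \cdot 9 \left(-1 - 9\right) + 3090}{-43 + \left(-3 + 1\right) \left(-26\right)} = \frac{12 \cdot 9 \left(-10\right) + 3090}{-43 - -52} = \frac{-1080 + 3090}{-43 + 52} = \frac{2010}{9} = 2010 \cdot \frac{1}{9} = \frac{670}{3}$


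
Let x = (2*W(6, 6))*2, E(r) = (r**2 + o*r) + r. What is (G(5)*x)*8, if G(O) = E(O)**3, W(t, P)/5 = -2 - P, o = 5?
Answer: -212960000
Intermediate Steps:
W(t, P) = -10 - 5*P (W(t, P) = 5*(-2 - P) = -10 - 5*P)
E(r) = r**2 + 6*r (E(r) = (r**2 + 5*r) + r = r**2 + 6*r)
x = -160 (x = (2*(-10 - 5*6))*2 = (2*(-10 - 30))*2 = (2*(-40))*2 = -80*2 = -160)
G(O) = O**3*(6 + O)**3 (G(O) = (O*(6 + O))**3 = O**3*(6 + O)**3)
(G(5)*x)*8 = ((5**3*(6 + 5)**3)*(-160))*8 = ((125*11**3)*(-160))*8 = ((125*1331)*(-160))*8 = (166375*(-160))*8 = -26620000*8 = -212960000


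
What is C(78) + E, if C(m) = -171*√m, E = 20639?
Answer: 20639 - 171*√78 ≈ 19129.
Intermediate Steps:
C(78) + E = -171*√78 + 20639 = 20639 - 171*√78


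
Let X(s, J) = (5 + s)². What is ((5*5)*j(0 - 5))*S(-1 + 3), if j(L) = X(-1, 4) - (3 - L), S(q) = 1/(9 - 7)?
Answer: 100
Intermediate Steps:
S(q) = ½ (S(q) = 1/2 = ½)
j(L) = 13 + L (j(L) = (5 - 1)² - (3 - L) = 4² + (-3 + L) = 16 + (-3 + L) = 13 + L)
((5*5)*j(0 - 5))*S(-1 + 3) = ((5*5)*(13 + (0 - 5)))*(½) = (25*(13 - 5))*(½) = (25*8)*(½) = 200*(½) = 100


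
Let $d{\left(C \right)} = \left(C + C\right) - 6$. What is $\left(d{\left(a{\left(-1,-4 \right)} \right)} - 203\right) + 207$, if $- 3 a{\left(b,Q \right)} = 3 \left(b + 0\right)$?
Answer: $0$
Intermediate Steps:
$a{\left(b,Q \right)} = - b$ ($a{\left(b,Q \right)} = - \frac{3 \left(b + 0\right)}{3} = - \frac{3 b}{3} = - b$)
$d{\left(C \right)} = -6 + 2 C$ ($d{\left(C \right)} = 2 C - 6 = -6 + 2 C$)
$\left(d{\left(a{\left(-1,-4 \right)} \right)} - 203\right) + 207 = \left(\left(-6 + 2 \left(\left(-1\right) \left(-1\right)\right)\right) - 203\right) + 207 = \left(\left(-6 + 2 \cdot 1\right) - 203\right) + 207 = \left(\left(-6 + 2\right) - 203\right) + 207 = \left(-4 - 203\right) + 207 = -207 + 207 = 0$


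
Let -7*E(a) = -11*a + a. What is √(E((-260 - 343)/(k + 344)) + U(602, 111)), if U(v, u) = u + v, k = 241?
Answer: √5892159/91 ≈ 26.674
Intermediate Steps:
E(a) = 10*a/7 (E(a) = -(-11*a + a)/7 = -(-10)*a/7 = 10*a/7)
√(E((-260 - 343)/(k + 344)) + U(602, 111)) = √(10*((-260 - 343)/(241 + 344))/7 + (111 + 602)) = √(10*(-603/585)/7 + 713) = √(10*(-603*1/585)/7 + 713) = √((10/7)*(-67/65) + 713) = √(-134/91 + 713) = √(64749/91) = √5892159/91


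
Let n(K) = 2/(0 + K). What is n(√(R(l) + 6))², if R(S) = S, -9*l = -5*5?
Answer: 36/79 ≈ 0.45570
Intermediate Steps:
l = 25/9 (l = -(-5)*5/9 = -⅑*(-25) = 25/9 ≈ 2.7778)
n(K) = 2/K
n(√(R(l) + 6))² = (2/(√(25/9 + 6)))² = (2/(√(79/9)))² = (2/((√79/3)))² = (2*(3*√79/79))² = (6*√79/79)² = 36/79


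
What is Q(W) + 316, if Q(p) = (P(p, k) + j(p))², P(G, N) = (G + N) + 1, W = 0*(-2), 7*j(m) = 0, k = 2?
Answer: 325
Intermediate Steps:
j(m) = 0 (j(m) = (⅐)*0 = 0)
W = 0
P(G, N) = 1 + G + N
Q(p) = (3 + p)² (Q(p) = ((1 + p + 2) + 0)² = ((3 + p) + 0)² = (3 + p)²)
Q(W) + 316 = (3 + 0)² + 316 = 3² + 316 = 9 + 316 = 325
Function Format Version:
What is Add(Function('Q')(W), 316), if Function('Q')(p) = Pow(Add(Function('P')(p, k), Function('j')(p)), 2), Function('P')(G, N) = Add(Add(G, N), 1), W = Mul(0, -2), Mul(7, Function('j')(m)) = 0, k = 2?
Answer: 325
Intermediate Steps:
Function('j')(m) = 0 (Function('j')(m) = Mul(Rational(1, 7), 0) = 0)
W = 0
Function('P')(G, N) = Add(1, G, N)
Function('Q')(p) = Pow(Add(3, p), 2) (Function('Q')(p) = Pow(Add(Add(1, p, 2), 0), 2) = Pow(Add(Add(3, p), 0), 2) = Pow(Add(3, p), 2))
Add(Function('Q')(W), 316) = Add(Pow(Add(3, 0), 2), 316) = Add(Pow(3, 2), 316) = Add(9, 316) = 325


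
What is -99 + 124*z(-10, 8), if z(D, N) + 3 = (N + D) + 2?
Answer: -471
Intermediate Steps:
z(D, N) = -1 + D + N (z(D, N) = -3 + ((N + D) + 2) = -3 + ((D + N) + 2) = -3 + (2 + D + N) = -1 + D + N)
-99 + 124*z(-10, 8) = -99 + 124*(-1 - 10 + 8) = -99 + 124*(-3) = -99 - 372 = -471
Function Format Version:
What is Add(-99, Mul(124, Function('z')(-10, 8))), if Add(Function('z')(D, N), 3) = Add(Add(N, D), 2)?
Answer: -471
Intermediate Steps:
Function('z')(D, N) = Add(-1, D, N) (Function('z')(D, N) = Add(-3, Add(Add(N, D), 2)) = Add(-3, Add(Add(D, N), 2)) = Add(-3, Add(2, D, N)) = Add(-1, D, N))
Add(-99, Mul(124, Function('z')(-10, 8))) = Add(-99, Mul(124, Add(-1, -10, 8))) = Add(-99, Mul(124, -3)) = Add(-99, -372) = -471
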